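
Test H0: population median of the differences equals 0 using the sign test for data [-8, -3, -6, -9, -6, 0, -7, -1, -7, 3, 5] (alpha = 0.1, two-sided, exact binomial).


Step 1: Discard zero differences. Original n = 11; n_eff = number of nonzero differences = 10.
Nonzero differences (with sign): -8, -3, -6, -9, -6, -7, -1, -7, +3, +5
Step 2: Count signs: positive = 2, negative = 8.
Step 3: Under H0: P(positive) = 0.5, so the number of positives S ~ Bin(10, 0.5).
Step 4: Two-sided exact p-value = sum of Bin(10,0.5) probabilities at or below the observed probability = 0.109375.
Step 5: alpha = 0.1. fail to reject H0.

n_eff = 10, pos = 2, neg = 8, p = 0.109375, fail to reject H0.


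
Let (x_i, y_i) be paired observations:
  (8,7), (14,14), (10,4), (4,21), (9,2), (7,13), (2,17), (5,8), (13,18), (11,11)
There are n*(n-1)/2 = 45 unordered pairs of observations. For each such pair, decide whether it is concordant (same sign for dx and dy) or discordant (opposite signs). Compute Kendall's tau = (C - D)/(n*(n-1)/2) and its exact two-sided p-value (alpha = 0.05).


Step 1: Enumerate the 45 unordered pairs (i,j) with i<j and classify each by sign(x_j-x_i) * sign(y_j-y_i).
  (1,2):dx=+6,dy=+7->C; (1,3):dx=+2,dy=-3->D; (1,4):dx=-4,dy=+14->D; (1,5):dx=+1,dy=-5->D
  (1,6):dx=-1,dy=+6->D; (1,7):dx=-6,dy=+10->D; (1,8):dx=-3,dy=+1->D; (1,9):dx=+5,dy=+11->C
  (1,10):dx=+3,dy=+4->C; (2,3):dx=-4,dy=-10->C; (2,4):dx=-10,dy=+7->D; (2,5):dx=-5,dy=-12->C
  (2,6):dx=-7,dy=-1->C; (2,7):dx=-12,dy=+3->D; (2,8):dx=-9,dy=-6->C; (2,9):dx=-1,dy=+4->D
  (2,10):dx=-3,dy=-3->C; (3,4):dx=-6,dy=+17->D; (3,5):dx=-1,dy=-2->C; (3,6):dx=-3,dy=+9->D
  (3,7):dx=-8,dy=+13->D; (3,8):dx=-5,dy=+4->D; (3,9):dx=+3,dy=+14->C; (3,10):dx=+1,dy=+7->C
  (4,5):dx=+5,dy=-19->D; (4,6):dx=+3,dy=-8->D; (4,7):dx=-2,dy=-4->C; (4,8):dx=+1,dy=-13->D
  (4,9):dx=+9,dy=-3->D; (4,10):dx=+7,dy=-10->D; (5,6):dx=-2,dy=+11->D; (5,7):dx=-7,dy=+15->D
  (5,8):dx=-4,dy=+6->D; (5,9):dx=+4,dy=+16->C; (5,10):dx=+2,dy=+9->C; (6,7):dx=-5,dy=+4->D
  (6,8):dx=-2,dy=-5->C; (6,9):dx=+6,dy=+5->C; (6,10):dx=+4,dy=-2->D; (7,8):dx=+3,dy=-9->D
  (7,9):dx=+11,dy=+1->C; (7,10):dx=+9,dy=-6->D; (8,9):dx=+8,dy=+10->C; (8,10):dx=+6,dy=+3->C
  (9,10):dx=-2,dy=-7->C
Step 2: C = 20, D = 25, total pairs = 45.
Step 3: tau = (C - D)/(n(n-1)/2) = (20 - 25)/45 = -0.111111.
Step 4: Exact two-sided p-value (enumerate n! = 3628800 permutations of y under H0): p = 0.727490.
Step 5: alpha = 0.05. fail to reject H0.

tau_b = -0.1111 (C=20, D=25), p = 0.727490, fail to reject H0.


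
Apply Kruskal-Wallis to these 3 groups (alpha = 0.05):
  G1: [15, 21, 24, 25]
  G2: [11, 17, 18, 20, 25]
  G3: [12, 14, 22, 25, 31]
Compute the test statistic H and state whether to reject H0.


Step 1: Combine all N = 14 observations and assign midranks.
sorted (value, group, rank): (11,G2,1), (12,G3,2), (14,G3,3), (15,G1,4), (17,G2,5), (18,G2,6), (20,G2,7), (21,G1,8), (22,G3,9), (24,G1,10), (25,G1,12), (25,G2,12), (25,G3,12), (31,G3,14)
Step 2: Sum ranks within each group.
R_1 = 34 (n_1 = 4)
R_2 = 31 (n_2 = 5)
R_3 = 40 (n_3 = 5)
Step 3: H = 12/(N(N+1)) * sum(R_i^2/n_i) - 3(N+1)
     = 12/(14*15) * (34^2/4 + 31^2/5 + 40^2/5) - 3*15
     = 0.057143 * 801.2 - 45
     = 0.782857.
Step 4: Ties present; correction factor C = 1 - 24/(14^3 - 14) = 0.991209. Corrected H = 0.782857 / 0.991209 = 0.789800.
Step 5: Under H0, H ~ chi^2(2); p-value = 0.673747.
Step 6: alpha = 0.05. fail to reject H0.

H = 0.7898, df = 2, p = 0.673747, fail to reject H0.


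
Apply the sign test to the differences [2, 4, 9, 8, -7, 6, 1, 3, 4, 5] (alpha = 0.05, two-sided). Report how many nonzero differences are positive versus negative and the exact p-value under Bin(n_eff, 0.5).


Step 1: Discard zero differences. Original n = 10; n_eff = number of nonzero differences = 10.
Nonzero differences (with sign): +2, +4, +9, +8, -7, +6, +1, +3, +4, +5
Step 2: Count signs: positive = 9, negative = 1.
Step 3: Under H0: P(positive) = 0.5, so the number of positives S ~ Bin(10, 0.5).
Step 4: Two-sided exact p-value = sum of Bin(10,0.5) probabilities at or below the observed probability = 0.021484.
Step 5: alpha = 0.05. reject H0.

n_eff = 10, pos = 9, neg = 1, p = 0.021484, reject H0.


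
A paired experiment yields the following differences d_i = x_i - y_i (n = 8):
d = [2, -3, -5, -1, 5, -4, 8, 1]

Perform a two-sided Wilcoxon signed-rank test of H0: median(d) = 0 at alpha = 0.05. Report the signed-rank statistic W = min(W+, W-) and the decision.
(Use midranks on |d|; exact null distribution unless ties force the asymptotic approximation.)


Step 1: Drop any zero differences (none here) and take |d_i|.
|d| = [2, 3, 5, 1, 5, 4, 8, 1]
Step 2: Midrank |d_i| (ties get averaged ranks).
ranks: |2|->3, |3|->4, |5|->6.5, |1|->1.5, |5|->6.5, |4|->5, |8|->8, |1|->1.5
Step 3: Attach original signs; sum ranks with positive sign and with negative sign.
W+ = 3 + 6.5 + 8 + 1.5 = 19
W- = 4 + 6.5 + 1.5 + 5 = 17
(Check: W+ + W- = 36 should equal n(n+1)/2 = 36.)
Step 4: Test statistic W = min(W+, W-) = 17.
Step 5: Ties in |d|, so use the tie-corrected normal approximation.
        E[W] = n(n+1)/4 = 8*9/4 = 18.
        Tie groups: |d|=1 (t=2), |d|=5 (t=2); sum(t^3 - t) = 12.
        Var[W] = n(n+1)(2n+1)/24 - sum(t^3-t)/48 = 1224/24 - 12/48 = 50.75.
        z = (W - E[W]) / sqrt(Var[W]) = (17 - 18) / 7.1239 = -0.1404.
        Two-sided p = 2*Phi(z) = 0.888366.
Step 6: alpha = 0.05. fail to reject H0.

W+ = 19, W- = 17, W = min = 17, p = 0.888366, fail to reject H0.


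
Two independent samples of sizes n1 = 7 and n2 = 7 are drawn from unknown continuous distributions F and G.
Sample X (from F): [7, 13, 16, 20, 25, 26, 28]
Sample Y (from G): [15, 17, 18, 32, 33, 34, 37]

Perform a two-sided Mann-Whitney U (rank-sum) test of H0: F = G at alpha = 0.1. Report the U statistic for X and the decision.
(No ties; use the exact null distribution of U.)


Step 1: Combine and sort all 14 observations; assign midranks.
sorted (value, group): (7,X), (13,X), (15,Y), (16,X), (17,Y), (18,Y), (20,X), (25,X), (26,X), (28,X), (32,Y), (33,Y), (34,Y), (37,Y)
ranks: 7->1, 13->2, 15->3, 16->4, 17->5, 18->6, 20->7, 25->8, 26->9, 28->10, 32->11, 33->12, 34->13, 37->14
Step 2: Rank sum for X: R1 = 1 + 2 + 4 + 7 + 8 + 9 + 10 = 41.
Step 3: U_X = R1 - n1(n1+1)/2 = 41 - 7*8/2 = 41 - 28 = 13.
       U_Y = n1*n2 - U_X = 49 - 13 = 36.
Step 4: No ties, so the exact null distribution of U (based on enumerating the C(14,7) = 3432 equally likely rank assignments) gives the two-sided p-value.
Step 5: p-value = 0.164918; compare to alpha = 0.1. fail to reject H0.

U_X = 13, p = 0.164918, fail to reject H0 at alpha = 0.1.


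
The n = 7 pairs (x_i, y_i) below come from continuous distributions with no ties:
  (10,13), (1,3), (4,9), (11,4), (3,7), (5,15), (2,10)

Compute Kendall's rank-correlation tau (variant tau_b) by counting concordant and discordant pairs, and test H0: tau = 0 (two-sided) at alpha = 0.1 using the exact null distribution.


Step 1: Enumerate the 21 unordered pairs (i,j) with i<j and classify each by sign(x_j-x_i) * sign(y_j-y_i).
  (1,2):dx=-9,dy=-10->C; (1,3):dx=-6,dy=-4->C; (1,4):dx=+1,dy=-9->D; (1,5):dx=-7,dy=-6->C
  (1,6):dx=-5,dy=+2->D; (1,7):dx=-8,dy=-3->C; (2,3):dx=+3,dy=+6->C; (2,4):dx=+10,dy=+1->C
  (2,5):dx=+2,dy=+4->C; (2,6):dx=+4,dy=+12->C; (2,7):dx=+1,dy=+7->C; (3,4):dx=+7,dy=-5->D
  (3,5):dx=-1,dy=-2->C; (3,6):dx=+1,dy=+6->C; (3,7):dx=-2,dy=+1->D; (4,5):dx=-8,dy=+3->D
  (4,6):dx=-6,dy=+11->D; (4,7):dx=-9,dy=+6->D; (5,6):dx=+2,dy=+8->C; (5,7):dx=-1,dy=+3->D
  (6,7):dx=-3,dy=-5->C
Step 2: C = 13, D = 8, total pairs = 21.
Step 3: tau = (C - D)/(n(n-1)/2) = (13 - 8)/21 = 0.238095.
Step 4: Exact two-sided p-value (enumerate n! = 5040 permutations of y under H0): p = 0.561905.
Step 5: alpha = 0.1. fail to reject H0.

tau_b = 0.2381 (C=13, D=8), p = 0.561905, fail to reject H0.


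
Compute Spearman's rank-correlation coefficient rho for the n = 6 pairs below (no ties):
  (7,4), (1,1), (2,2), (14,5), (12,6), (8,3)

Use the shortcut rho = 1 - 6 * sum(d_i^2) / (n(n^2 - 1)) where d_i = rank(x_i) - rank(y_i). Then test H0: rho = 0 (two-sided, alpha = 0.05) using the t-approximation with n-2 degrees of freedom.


Step 1: Rank x and y separately (midranks; no ties here).
rank(x): 7->3, 1->1, 2->2, 14->6, 12->5, 8->4
rank(y): 4->4, 1->1, 2->2, 5->5, 6->6, 3->3
Step 2: d_i = R_x(i) - R_y(i); compute d_i^2.
  (3-4)^2=1, (1-1)^2=0, (2-2)^2=0, (6-5)^2=1, (5-6)^2=1, (4-3)^2=1
sum(d^2) = 4.
Step 3: rho = 1 - 6*4 / (6*(6^2 - 1)) = 1 - 24/210 = 0.885714.
Step 4: Under H0, t = rho * sqrt((n-2)/(1-rho^2)) = 3.8158 ~ t(4).
Step 5: Two-sided p-value from the t-distribution with 4 df = 0.018845.
Step 6: alpha = 0.05. reject H0.

rho = 0.8857, p = 0.018845, reject H0 at alpha = 0.05.


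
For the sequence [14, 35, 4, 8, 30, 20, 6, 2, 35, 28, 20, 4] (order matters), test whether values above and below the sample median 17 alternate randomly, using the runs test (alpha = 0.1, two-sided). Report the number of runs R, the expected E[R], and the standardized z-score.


Step 1: Compute median = 17; label A = above, B = below.
Labels in order: BABBAABBAAAB  (n_A = 6, n_B = 6)
Step 2: Count runs R = 7.
Step 3: Under H0 (random ordering), E[R] = 2*n_A*n_B/(n_A+n_B) + 1 = 2*6*6/12 + 1 = 7.0000.
        Var[R] = 2*n_A*n_B*(2*n_A*n_B - n_A - n_B) / ((n_A+n_B)^2 * (n_A+n_B-1)) = 4320/1584 = 2.7273.
        SD[R] = 1.6514.
Step 4: R = E[R], so z = 0 with no continuity correction.
Step 5: Two-sided p-value via normal approximation = 2*(1 - Phi(|z|)) = 1.000000.
Step 6: alpha = 0.1. fail to reject H0.

R = 7, z = 0.0000, p = 1.000000, fail to reject H0.


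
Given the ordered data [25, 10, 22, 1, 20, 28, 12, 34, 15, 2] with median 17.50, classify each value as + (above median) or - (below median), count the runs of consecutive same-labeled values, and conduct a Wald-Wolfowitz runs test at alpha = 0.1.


Step 1: Compute median = 17.50; label A = above, B = below.
Labels in order: ABABAABABB  (n_A = 5, n_B = 5)
Step 2: Count runs R = 8.
Step 3: Under H0 (random ordering), E[R] = 2*n_A*n_B/(n_A+n_B) + 1 = 2*5*5/10 + 1 = 6.0000.
        Var[R] = 2*n_A*n_B*(2*n_A*n_B - n_A - n_B) / ((n_A+n_B)^2 * (n_A+n_B-1)) = 2000/900 = 2.2222.
        SD[R] = 1.4907.
Step 4: Continuity-corrected z = (R - 0.5 - E[R]) / SD[R] = (8 - 0.5 - 6.0000) / 1.4907 = 1.0062.
Step 5: Two-sided p-value via normal approximation = 2*(1 - Phi(|z|)) = 0.314305.
Step 6: alpha = 0.1. fail to reject H0.

R = 8, z = 1.0062, p = 0.314305, fail to reject H0.


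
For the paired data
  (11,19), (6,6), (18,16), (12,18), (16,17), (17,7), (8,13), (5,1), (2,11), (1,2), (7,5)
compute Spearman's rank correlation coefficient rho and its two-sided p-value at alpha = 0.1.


Step 1: Rank x and y separately (midranks; no ties here).
rank(x): 11->7, 6->4, 18->11, 12->8, 16->9, 17->10, 8->6, 5->3, 2->2, 1->1, 7->5
rank(y): 19->11, 6->4, 16->8, 18->10, 17->9, 7->5, 13->7, 1->1, 11->6, 2->2, 5->3
Step 2: d_i = R_x(i) - R_y(i); compute d_i^2.
  (7-11)^2=16, (4-4)^2=0, (11-8)^2=9, (8-10)^2=4, (9-9)^2=0, (10-5)^2=25, (6-7)^2=1, (3-1)^2=4, (2-6)^2=16, (1-2)^2=1, (5-3)^2=4
sum(d^2) = 80.
Step 3: rho = 1 - 6*80 / (11*(11^2 - 1)) = 1 - 480/1320 = 0.636364.
Step 4: Under H0, t = rho * sqrt((n-2)/(1-rho^2)) = 2.4749 ~ t(9).
Step 5: Two-sided p-value from the t-distribution with 9 df = 0.035287.
Step 6: alpha = 0.1. reject H0.

rho = 0.6364, p = 0.035287, reject H0 at alpha = 0.1.


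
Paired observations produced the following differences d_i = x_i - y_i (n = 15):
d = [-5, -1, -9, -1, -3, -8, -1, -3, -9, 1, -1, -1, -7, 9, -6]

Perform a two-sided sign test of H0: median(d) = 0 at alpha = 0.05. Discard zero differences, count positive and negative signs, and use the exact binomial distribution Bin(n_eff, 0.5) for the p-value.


Step 1: Discard zero differences. Original n = 15; n_eff = number of nonzero differences = 15.
Nonzero differences (with sign): -5, -1, -9, -1, -3, -8, -1, -3, -9, +1, -1, -1, -7, +9, -6
Step 2: Count signs: positive = 2, negative = 13.
Step 3: Under H0: P(positive) = 0.5, so the number of positives S ~ Bin(15, 0.5).
Step 4: Two-sided exact p-value = sum of Bin(15,0.5) probabilities at or below the observed probability = 0.007385.
Step 5: alpha = 0.05. reject H0.

n_eff = 15, pos = 2, neg = 13, p = 0.007385, reject H0.


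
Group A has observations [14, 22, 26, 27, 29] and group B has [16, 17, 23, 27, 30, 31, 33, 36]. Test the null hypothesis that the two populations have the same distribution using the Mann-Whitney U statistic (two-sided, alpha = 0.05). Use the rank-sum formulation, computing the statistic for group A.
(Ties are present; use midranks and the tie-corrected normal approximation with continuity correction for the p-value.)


Step 1: Combine and sort all 13 observations; assign midranks.
sorted (value, group): (14,X), (16,Y), (17,Y), (22,X), (23,Y), (26,X), (27,X), (27,Y), (29,X), (30,Y), (31,Y), (33,Y), (36,Y)
ranks: 14->1, 16->2, 17->3, 22->4, 23->5, 26->6, 27->7.5, 27->7.5, 29->9, 30->10, 31->11, 33->12, 36->13
Step 2: Rank sum for X: R1 = 1 + 4 + 6 + 7.5 + 9 = 27.5.
Step 3: U_X = R1 - n1(n1+1)/2 = 27.5 - 5*6/2 = 27.5 - 15 = 12.5.
       U_Y = n1*n2 - U_X = 40 - 12.5 = 27.5.
Step 4: Ties are present, so use the tie-corrected normal approximation (with continuity correction) for the p-value.
Step 5: p-value = 0.304842; compare to alpha = 0.05. fail to reject H0.

U_X = 12.5, p = 0.304842, fail to reject H0 at alpha = 0.05.


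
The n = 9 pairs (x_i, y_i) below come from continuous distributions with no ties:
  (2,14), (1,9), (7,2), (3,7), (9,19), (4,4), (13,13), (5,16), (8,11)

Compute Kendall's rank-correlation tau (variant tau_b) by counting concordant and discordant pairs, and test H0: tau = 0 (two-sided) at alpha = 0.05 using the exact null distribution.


Step 1: Enumerate the 36 unordered pairs (i,j) with i<j and classify each by sign(x_j-x_i) * sign(y_j-y_i).
  (1,2):dx=-1,dy=-5->C; (1,3):dx=+5,dy=-12->D; (1,4):dx=+1,dy=-7->D; (1,5):dx=+7,dy=+5->C
  (1,6):dx=+2,dy=-10->D; (1,7):dx=+11,dy=-1->D; (1,8):dx=+3,dy=+2->C; (1,9):dx=+6,dy=-3->D
  (2,3):dx=+6,dy=-7->D; (2,4):dx=+2,dy=-2->D; (2,5):dx=+8,dy=+10->C; (2,6):dx=+3,dy=-5->D
  (2,7):dx=+12,dy=+4->C; (2,8):dx=+4,dy=+7->C; (2,9):dx=+7,dy=+2->C; (3,4):dx=-4,dy=+5->D
  (3,5):dx=+2,dy=+17->C; (3,6):dx=-3,dy=+2->D; (3,7):dx=+6,dy=+11->C; (3,8):dx=-2,dy=+14->D
  (3,9):dx=+1,dy=+9->C; (4,5):dx=+6,dy=+12->C; (4,6):dx=+1,dy=-3->D; (4,7):dx=+10,dy=+6->C
  (4,8):dx=+2,dy=+9->C; (4,9):dx=+5,dy=+4->C; (5,6):dx=-5,dy=-15->C; (5,7):dx=+4,dy=-6->D
  (5,8):dx=-4,dy=-3->C; (5,9):dx=-1,dy=-8->C; (6,7):dx=+9,dy=+9->C; (6,8):dx=+1,dy=+12->C
  (6,9):dx=+4,dy=+7->C; (7,8):dx=-8,dy=+3->D; (7,9):dx=-5,dy=-2->C; (8,9):dx=+3,dy=-5->D
Step 2: C = 21, D = 15, total pairs = 36.
Step 3: tau = (C - D)/(n(n-1)/2) = (21 - 15)/36 = 0.166667.
Step 4: Exact two-sided p-value (enumerate n! = 362880 permutations of y under H0): p = 0.612202.
Step 5: alpha = 0.05. fail to reject H0.

tau_b = 0.1667 (C=21, D=15), p = 0.612202, fail to reject H0.


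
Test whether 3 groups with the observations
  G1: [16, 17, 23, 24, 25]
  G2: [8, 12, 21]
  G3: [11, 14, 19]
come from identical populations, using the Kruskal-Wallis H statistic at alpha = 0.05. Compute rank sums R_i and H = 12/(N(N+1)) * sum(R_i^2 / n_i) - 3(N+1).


Step 1: Combine all N = 11 observations and assign midranks.
sorted (value, group, rank): (8,G2,1), (11,G3,2), (12,G2,3), (14,G3,4), (16,G1,5), (17,G1,6), (19,G3,7), (21,G2,8), (23,G1,9), (24,G1,10), (25,G1,11)
Step 2: Sum ranks within each group.
R_1 = 41 (n_1 = 5)
R_2 = 12 (n_2 = 3)
R_3 = 13 (n_3 = 3)
Step 3: H = 12/(N(N+1)) * sum(R_i^2/n_i) - 3(N+1)
     = 12/(11*12) * (41^2/5 + 12^2/3 + 13^2/3) - 3*12
     = 0.090909 * 440.533 - 36
     = 4.048485.
Step 4: No ties, so H is used without correction.
Step 5: Under H0, H ~ chi^2(2); p-value = 0.132094.
Step 6: alpha = 0.05. fail to reject H0.

H = 4.0485, df = 2, p = 0.132094, fail to reject H0.


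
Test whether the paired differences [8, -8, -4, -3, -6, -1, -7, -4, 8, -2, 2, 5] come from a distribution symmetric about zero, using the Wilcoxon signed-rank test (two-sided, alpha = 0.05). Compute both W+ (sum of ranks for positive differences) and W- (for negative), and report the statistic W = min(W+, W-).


Step 1: Drop any zero differences (none here) and take |d_i|.
|d| = [8, 8, 4, 3, 6, 1, 7, 4, 8, 2, 2, 5]
Step 2: Midrank |d_i| (ties get averaged ranks).
ranks: |8|->11, |8|->11, |4|->5.5, |3|->4, |6|->8, |1|->1, |7|->9, |4|->5.5, |8|->11, |2|->2.5, |2|->2.5, |5|->7
Step 3: Attach original signs; sum ranks with positive sign and with negative sign.
W+ = 11 + 11 + 2.5 + 7 = 31.5
W- = 11 + 5.5 + 4 + 8 + 1 + 9 + 5.5 + 2.5 = 46.5
(Check: W+ + W- = 78 should equal n(n+1)/2 = 78.)
Step 4: Test statistic W = min(W+, W-) = 31.5.
Step 5: Ties in |d|, so use the tie-corrected normal approximation.
        E[W] = n(n+1)/4 = 12*13/4 = 39.
        Tie groups: |d|=2 (t=2), |d|=4 (t=2), |d|=8 (t=3); sum(t^3 - t) = 36.
        Var[W] = n(n+1)(2n+1)/24 - sum(t^3-t)/48 = 3900/24 - 36/48 = 161.75.
        z = (W - E[W]) / sqrt(Var[W]) = (31.5 - 39) / 12.7181 = -0.5897.
        Two-sided p = 2*Phi(z) = 0.555385.
Step 6: alpha = 0.05. fail to reject H0.

W+ = 31.5, W- = 46.5, W = min = 31.5, p = 0.555385, fail to reject H0.


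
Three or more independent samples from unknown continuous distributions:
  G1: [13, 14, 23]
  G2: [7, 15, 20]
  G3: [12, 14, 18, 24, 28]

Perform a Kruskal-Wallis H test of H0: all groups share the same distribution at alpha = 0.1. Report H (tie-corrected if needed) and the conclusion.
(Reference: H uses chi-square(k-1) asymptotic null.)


Step 1: Combine all N = 11 observations and assign midranks.
sorted (value, group, rank): (7,G2,1), (12,G3,2), (13,G1,3), (14,G1,4.5), (14,G3,4.5), (15,G2,6), (18,G3,7), (20,G2,8), (23,G1,9), (24,G3,10), (28,G3,11)
Step 2: Sum ranks within each group.
R_1 = 16.5 (n_1 = 3)
R_2 = 15 (n_2 = 3)
R_3 = 34.5 (n_3 = 5)
Step 3: H = 12/(N(N+1)) * sum(R_i^2/n_i) - 3(N+1)
     = 12/(11*12) * (16.5^2/3 + 15^2/3 + 34.5^2/5) - 3*12
     = 0.090909 * 403.8 - 36
     = 0.709091.
Step 4: Ties present; correction factor C = 1 - 6/(11^3 - 11) = 0.995455. Corrected H = 0.709091 / 0.995455 = 0.712329.
Step 5: Under H0, H ~ chi^2(2); p-value = 0.700357.
Step 6: alpha = 0.1. fail to reject H0.

H = 0.7123, df = 2, p = 0.700357, fail to reject H0.


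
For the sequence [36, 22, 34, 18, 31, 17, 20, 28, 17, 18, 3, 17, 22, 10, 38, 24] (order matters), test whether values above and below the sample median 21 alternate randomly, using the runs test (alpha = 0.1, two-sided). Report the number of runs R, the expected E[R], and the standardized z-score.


Step 1: Compute median = 21; label A = above, B = below.
Labels in order: AAABABBABBBBABAA  (n_A = 8, n_B = 8)
Step 2: Count runs R = 9.
Step 3: Under H0 (random ordering), E[R] = 2*n_A*n_B/(n_A+n_B) + 1 = 2*8*8/16 + 1 = 9.0000.
        Var[R] = 2*n_A*n_B*(2*n_A*n_B - n_A - n_B) / ((n_A+n_B)^2 * (n_A+n_B-1)) = 14336/3840 = 3.7333.
        SD[R] = 1.9322.
Step 4: R = E[R], so z = 0 with no continuity correction.
Step 5: Two-sided p-value via normal approximation = 2*(1 - Phi(|z|)) = 1.000000.
Step 6: alpha = 0.1. fail to reject H0.

R = 9, z = 0.0000, p = 1.000000, fail to reject H0.


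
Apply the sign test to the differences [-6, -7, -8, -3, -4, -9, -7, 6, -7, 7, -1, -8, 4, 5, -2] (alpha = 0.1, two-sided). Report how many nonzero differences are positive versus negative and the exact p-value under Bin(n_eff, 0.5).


Step 1: Discard zero differences. Original n = 15; n_eff = number of nonzero differences = 15.
Nonzero differences (with sign): -6, -7, -8, -3, -4, -9, -7, +6, -7, +7, -1, -8, +4, +5, -2
Step 2: Count signs: positive = 4, negative = 11.
Step 3: Under H0: P(positive) = 0.5, so the number of positives S ~ Bin(15, 0.5).
Step 4: Two-sided exact p-value = sum of Bin(15,0.5) probabilities at or below the observed probability = 0.118469.
Step 5: alpha = 0.1. fail to reject H0.

n_eff = 15, pos = 4, neg = 11, p = 0.118469, fail to reject H0.


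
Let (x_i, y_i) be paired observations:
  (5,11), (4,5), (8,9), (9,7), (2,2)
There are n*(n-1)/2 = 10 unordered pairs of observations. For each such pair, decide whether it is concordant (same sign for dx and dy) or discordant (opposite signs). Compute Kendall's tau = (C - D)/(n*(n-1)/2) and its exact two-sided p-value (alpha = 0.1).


Step 1: Enumerate the 10 unordered pairs (i,j) with i<j and classify each by sign(x_j-x_i) * sign(y_j-y_i).
  (1,2):dx=-1,dy=-6->C; (1,3):dx=+3,dy=-2->D; (1,4):dx=+4,dy=-4->D; (1,5):dx=-3,dy=-9->C
  (2,3):dx=+4,dy=+4->C; (2,4):dx=+5,dy=+2->C; (2,5):dx=-2,dy=-3->C; (3,4):dx=+1,dy=-2->D
  (3,5):dx=-6,dy=-7->C; (4,5):dx=-7,dy=-5->C
Step 2: C = 7, D = 3, total pairs = 10.
Step 3: tau = (C - D)/(n(n-1)/2) = (7 - 3)/10 = 0.400000.
Step 4: Exact two-sided p-value (enumerate n! = 120 permutations of y under H0): p = 0.483333.
Step 5: alpha = 0.1. fail to reject H0.

tau_b = 0.4000 (C=7, D=3), p = 0.483333, fail to reject H0.


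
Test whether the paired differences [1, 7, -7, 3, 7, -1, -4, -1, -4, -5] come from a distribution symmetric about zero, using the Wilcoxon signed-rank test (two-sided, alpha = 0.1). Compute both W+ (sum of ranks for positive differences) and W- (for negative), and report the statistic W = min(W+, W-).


Step 1: Drop any zero differences (none here) and take |d_i|.
|d| = [1, 7, 7, 3, 7, 1, 4, 1, 4, 5]
Step 2: Midrank |d_i| (ties get averaged ranks).
ranks: |1|->2, |7|->9, |7|->9, |3|->4, |7|->9, |1|->2, |4|->5.5, |1|->2, |4|->5.5, |5|->7
Step 3: Attach original signs; sum ranks with positive sign and with negative sign.
W+ = 2 + 9 + 4 + 9 = 24
W- = 9 + 2 + 5.5 + 2 + 5.5 + 7 = 31
(Check: W+ + W- = 55 should equal n(n+1)/2 = 55.)
Step 4: Test statistic W = min(W+, W-) = 24.
Step 5: Ties in |d|, so use the tie-corrected normal approximation.
        E[W] = n(n+1)/4 = 10*11/4 = 27.5.
        Tie groups: |d|=1 (t=3), |d|=4 (t=2), |d|=7 (t=3); sum(t^3 - t) = 54.
        Var[W] = n(n+1)(2n+1)/24 - sum(t^3-t)/48 = 2310/24 - 54/48 = 95.125.
        z = (W - E[W]) / sqrt(Var[W]) = (24 - 27.5) / 9.7532 = -0.3589.
        Two-sided p = 2*Phi(z) = 0.719703.
Step 6: alpha = 0.1. fail to reject H0.

W+ = 24, W- = 31, W = min = 24, p = 0.719703, fail to reject H0.


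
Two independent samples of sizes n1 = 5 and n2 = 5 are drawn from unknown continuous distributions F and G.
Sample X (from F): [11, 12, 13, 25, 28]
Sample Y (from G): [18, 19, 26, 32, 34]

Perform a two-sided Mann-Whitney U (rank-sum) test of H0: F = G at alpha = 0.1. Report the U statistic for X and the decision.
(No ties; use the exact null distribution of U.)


Step 1: Combine and sort all 10 observations; assign midranks.
sorted (value, group): (11,X), (12,X), (13,X), (18,Y), (19,Y), (25,X), (26,Y), (28,X), (32,Y), (34,Y)
ranks: 11->1, 12->2, 13->3, 18->4, 19->5, 25->6, 26->7, 28->8, 32->9, 34->10
Step 2: Rank sum for X: R1 = 1 + 2 + 3 + 6 + 8 = 20.
Step 3: U_X = R1 - n1(n1+1)/2 = 20 - 5*6/2 = 20 - 15 = 5.
       U_Y = n1*n2 - U_X = 25 - 5 = 20.
Step 4: No ties, so the exact null distribution of U (based on enumerating the C(10,5) = 252 equally likely rank assignments) gives the two-sided p-value.
Step 5: p-value = 0.150794; compare to alpha = 0.1. fail to reject H0.

U_X = 5, p = 0.150794, fail to reject H0 at alpha = 0.1.


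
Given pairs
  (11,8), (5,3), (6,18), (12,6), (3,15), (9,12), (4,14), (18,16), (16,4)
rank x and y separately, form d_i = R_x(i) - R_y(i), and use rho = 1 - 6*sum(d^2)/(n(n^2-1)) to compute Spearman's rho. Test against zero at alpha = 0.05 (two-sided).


Step 1: Rank x and y separately (midranks; no ties here).
rank(x): 11->6, 5->3, 6->4, 12->7, 3->1, 9->5, 4->2, 18->9, 16->8
rank(y): 8->4, 3->1, 18->9, 6->3, 15->7, 12->5, 14->6, 16->8, 4->2
Step 2: d_i = R_x(i) - R_y(i); compute d_i^2.
  (6-4)^2=4, (3-1)^2=4, (4-9)^2=25, (7-3)^2=16, (1-7)^2=36, (5-5)^2=0, (2-6)^2=16, (9-8)^2=1, (8-2)^2=36
sum(d^2) = 138.
Step 3: rho = 1 - 6*138 / (9*(9^2 - 1)) = 1 - 828/720 = -0.150000.
Step 4: Under H0, t = rho * sqrt((n-2)/(1-rho^2)) = -0.4014 ~ t(7).
Step 5: Two-sided p-value from the t-distribution with 7 df = 0.700094.
Step 6: alpha = 0.05. fail to reject H0.

rho = -0.1500, p = 0.700094, fail to reject H0 at alpha = 0.05.


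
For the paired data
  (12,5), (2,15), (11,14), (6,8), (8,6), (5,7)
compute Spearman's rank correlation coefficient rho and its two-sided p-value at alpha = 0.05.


Step 1: Rank x and y separately (midranks; no ties here).
rank(x): 12->6, 2->1, 11->5, 6->3, 8->4, 5->2
rank(y): 5->1, 15->6, 14->5, 8->4, 6->2, 7->3
Step 2: d_i = R_x(i) - R_y(i); compute d_i^2.
  (6-1)^2=25, (1-6)^2=25, (5-5)^2=0, (3-4)^2=1, (4-2)^2=4, (2-3)^2=1
sum(d^2) = 56.
Step 3: rho = 1 - 6*56 / (6*(6^2 - 1)) = 1 - 336/210 = -0.600000.
Step 4: Under H0, t = rho * sqrt((n-2)/(1-rho^2)) = -1.5000 ~ t(4).
Step 5: Two-sided p-value from the t-distribution with 4 df = 0.208000.
Step 6: alpha = 0.05. fail to reject H0.

rho = -0.6000, p = 0.208000, fail to reject H0 at alpha = 0.05.


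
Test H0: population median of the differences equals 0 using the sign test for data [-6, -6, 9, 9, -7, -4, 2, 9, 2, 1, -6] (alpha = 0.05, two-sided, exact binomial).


Step 1: Discard zero differences. Original n = 11; n_eff = number of nonzero differences = 11.
Nonzero differences (with sign): -6, -6, +9, +9, -7, -4, +2, +9, +2, +1, -6
Step 2: Count signs: positive = 6, negative = 5.
Step 3: Under H0: P(positive) = 0.5, so the number of positives S ~ Bin(11, 0.5).
Step 4: Two-sided exact p-value = sum of Bin(11,0.5) probabilities at or below the observed probability = 1.000000.
Step 5: alpha = 0.05. fail to reject H0.

n_eff = 11, pos = 6, neg = 5, p = 1.000000, fail to reject H0.


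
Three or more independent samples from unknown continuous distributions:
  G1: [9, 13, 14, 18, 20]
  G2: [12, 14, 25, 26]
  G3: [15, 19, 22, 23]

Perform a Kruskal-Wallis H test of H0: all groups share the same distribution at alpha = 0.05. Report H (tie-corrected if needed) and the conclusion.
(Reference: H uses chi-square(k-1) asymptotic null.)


Step 1: Combine all N = 13 observations and assign midranks.
sorted (value, group, rank): (9,G1,1), (12,G2,2), (13,G1,3), (14,G1,4.5), (14,G2,4.5), (15,G3,6), (18,G1,7), (19,G3,8), (20,G1,9), (22,G3,10), (23,G3,11), (25,G2,12), (26,G2,13)
Step 2: Sum ranks within each group.
R_1 = 24.5 (n_1 = 5)
R_2 = 31.5 (n_2 = 4)
R_3 = 35 (n_3 = 4)
Step 3: H = 12/(N(N+1)) * sum(R_i^2/n_i) - 3(N+1)
     = 12/(13*14) * (24.5^2/5 + 31.5^2/4 + 35^2/4) - 3*14
     = 0.065934 * 674.362 - 42
     = 2.463462.
Step 4: Ties present; correction factor C = 1 - 6/(13^3 - 13) = 0.997253. Corrected H = 2.463462 / 0.997253 = 2.470248.
Step 5: Under H0, H ~ chi^2(2); p-value = 0.290799.
Step 6: alpha = 0.05. fail to reject H0.

H = 2.4702, df = 2, p = 0.290799, fail to reject H0.


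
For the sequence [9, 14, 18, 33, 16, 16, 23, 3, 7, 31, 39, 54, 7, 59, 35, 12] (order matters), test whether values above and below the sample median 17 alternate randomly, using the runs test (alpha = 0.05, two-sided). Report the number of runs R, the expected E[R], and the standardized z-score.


Step 1: Compute median = 17; label A = above, B = below.
Labels in order: BBAABBABBAAABAAB  (n_A = 8, n_B = 8)
Step 2: Count runs R = 9.
Step 3: Under H0 (random ordering), E[R] = 2*n_A*n_B/(n_A+n_B) + 1 = 2*8*8/16 + 1 = 9.0000.
        Var[R] = 2*n_A*n_B*(2*n_A*n_B - n_A - n_B) / ((n_A+n_B)^2 * (n_A+n_B-1)) = 14336/3840 = 3.7333.
        SD[R] = 1.9322.
Step 4: R = E[R], so z = 0 with no continuity correction.
Step 5: Two-sided p-value via normal approximation = 2*(1 - Phi(|z|)) = 1.000000.
Step 6: alpha = 0.05. fail to reject H0.

R = 9, z = 0.0000, p = 1.000000, fail to reject H0.


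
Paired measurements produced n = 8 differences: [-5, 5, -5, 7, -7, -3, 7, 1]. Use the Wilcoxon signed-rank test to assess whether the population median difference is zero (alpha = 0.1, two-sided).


Step 1: Drop any zero differences (none here) and take |d_i|.
|d| = [5, 5, 5, 7, 7, 3, 7, 1]
Step 2: Midrank |d_i| (ties get averaged ranks).
ranks: |5|->4, |5|->4, |5|->4, |7|->7, |7|->7, |3|->2, |7|->7, |1|->1
Step 3: Attach original signs; sum ranks with positive sign and with negative sign.
W+ = 4 + 7 + 7 + 1 = 19
W- = 4 + 4 + 7 + 2 = 17
(Check: W+ + W- = 36 should equal n(n+1)/2 = 36.)
Step 4: Test statistic W = min(W+, W-) = 17.
Step 5: Ties in |d|, so use the tie-corrected normal approximation.
        E[W] = n(n+1)/4 = 8*9/4 = 18.
        Tie groups: |d|=5 (t=3), |d|=7 (t=3); sum(t^3 - t) = 48.
        Var[W] = n(n+1)(2n+1)/24 - sum(t^3-t)/48 = 1224/24 - 48/48 = 50.
        z = (W - E[W]) / sqrt(Var[W]) = (17 - 18) / 7.0711 = -0.1414.
        Two-sided p = 2*Phi(z) = 0.887537.
Step 6: alpha = 0.1. fail to reject H0.

W+ = 19, W- = 17, W = min = 17, p = 0.887537, fail to reject H0.


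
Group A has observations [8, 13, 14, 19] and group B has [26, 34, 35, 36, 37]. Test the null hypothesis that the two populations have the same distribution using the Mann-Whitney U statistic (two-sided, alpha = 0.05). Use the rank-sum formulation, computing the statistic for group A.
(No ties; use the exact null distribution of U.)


Step 1: Combine and sort all 9 observations; assign midranks.
sorted (value, group): (8,X), (13,X), (14,X), (19,X), (26,Y), (34,Y), (35,Y), (36,Y), (37,Y)
ranks: 8->1, 13->2, 14->3, 19->4, 26->5, 34->6, 35->7, 36->8, 37->9
Step 2: Rank sum for X: R1 = 1 + 2 + 3 + 4 = 10.
Step 3: U_X = R1 - n1(n1+1)/2 = 10 - 4*5/2 = 10 - 10 = 0.
       U_Y = n1*n2 - U_X = 20 - 0 = 20.
Step 4: No ties, so the exact null distribution of U (based on enumerating the C(9,4) = 126 equally likely rank assignments) gives the two-sided p-value.
Step 5: p-value = 0.015873; compare to alpha = 0.05. reject H0.

U_X = 0, p = 0.015873, reject H0 at alpha = 0.05.


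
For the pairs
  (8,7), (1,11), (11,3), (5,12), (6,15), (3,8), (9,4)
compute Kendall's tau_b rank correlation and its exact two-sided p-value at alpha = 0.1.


Step 1: Enumerate the 21 unordered pairs (i,j) with i<j and classify each by sign(x_j-x_i) * sign(y_j-y_i).
  (1,2):dx=-7,dy=+4->D; (1,3):dx=+3,dy=-4->D; (1,4):dx=-3,dy=+5->D; (1,5):dx=-2,dy=+8->D
  (1,6):dx=-5,dy=+1->D; (1,7):dx=+1,dy=-3->D; (2,3):dx=+10,dy=-8->D; (2,4):dx=+4,dy=+1->C
  (2,5):dx=+5,dy=+4->C; (2,6):dx=+2,dy=-3->D; (2,7):dx=+8,dy=-7->D; (3,4):dx=-6,dy=+9->D
  (3,5):dx=-5,dy=+12->D; (3,6):dx=-8,dy=+5->D; (3,7):dx=-2,dy=+1->D; (4,5):dx=+1,dy=+3->C
  (4,6):dx=-2,dy=-4->C; (4,7):dx=+4,dy=-8->D; (5,6):dx=-3,dy=-7->C; (5,7):dx=+3,dy=-11->D
  (6,7):dx=+6,dy=-4->D
Step 2: C = 5, D = 16, total pairs = 21.
Step 3: tau = (C - D)/(n(n-1)/2) = (5 - 16)/21 = -0.523810.
Step 4: Exact two-sided p-value (enumerate n! = 5040 permutations of y under H0): p = 0.136111.
Step 5: alpha = 0.1. fail to reject H0.

tau_b = -0.5238 (C=5, D=16), p = 0.136111, fail to reject H0.


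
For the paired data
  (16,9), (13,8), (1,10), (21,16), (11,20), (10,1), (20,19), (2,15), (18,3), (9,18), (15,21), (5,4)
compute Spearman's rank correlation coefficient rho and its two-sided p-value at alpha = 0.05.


Step 1: Rank x and y separately (midranks; no ties here).
rank(x): 16->9, 13->7, 1->1, 21->12, 11->6, 10->5, 20->11, 2->2, 18->10, 9->4, 15->8, 5->3
rank(y): 9->5, 8->4, 10->6, 16->8, 20->11, 1->1, 19->10, 15->7, 3->2, 18->9, 21->12, 4->3
Step 2: d_i = R_x(i) - R_y(i); compute d_i^2.
  (9-5)^2=16, (7-4)^2=9, (1-6)^2=25, (12-8)^2=16, (6-11)^2=25, (5-1)^2=16, (11-10)^2=1, (2-7)^2=25, (10-2)^2=64, (4-9)^2=25, (8-12)^2=16, (3-3)^2=0
sum(d^2) = 238.
Step 3: rho = 1 - 6*238 / (12*(12^2 - 1)) = 1 - 1428/1716 = 0.167832.
Step 4: Under H0, t = rho * sqrt((n-2)/(1-rho^2)) = 0.5384 ~ t(10).
Step 5: Two-sided p-value from the t-distribution with 10 df = 0.602099.
Step 6: alpha = 0.05. fail to reject H0.

rho = 0.1678, p = 0.602099, fail to reject H0 at alpha = 0.05.


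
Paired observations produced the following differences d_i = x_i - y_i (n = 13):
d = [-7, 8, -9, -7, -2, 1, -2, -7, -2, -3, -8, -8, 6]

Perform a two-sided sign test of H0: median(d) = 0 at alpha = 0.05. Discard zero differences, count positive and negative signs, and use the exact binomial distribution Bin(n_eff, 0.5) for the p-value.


Step 1: Discard zero differences. Original n = 13; n_eff = number of nonzero differences = 13.
Nonzero differences (with sign): -7, +8, -9, -7, -2, +1, -2, -7, -2, -3, -8, -8, +6
Step 2: Count signs: positive = 3, negative = 10.
Step 3: Under H0: P(positive) = 0.5, so the number of positives S ~ Bin(13, 0.5).
Step 4: Two-sided exact p-value = sum of Bin(13,0.5) probabilities at or below the observed probability = 0.092285.
Step 5: alpha = 0.05. fail to reject H0.

n_eff = 13, pos = 3, neg = 10, p = 0.092285, fail to reject H0.


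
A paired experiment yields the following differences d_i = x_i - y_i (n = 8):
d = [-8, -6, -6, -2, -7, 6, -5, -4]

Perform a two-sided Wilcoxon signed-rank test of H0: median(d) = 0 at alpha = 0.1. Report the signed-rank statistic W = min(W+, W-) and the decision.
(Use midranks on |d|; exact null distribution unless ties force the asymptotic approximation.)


Step 1: Drop any zero differences (none here) and take |d_i|.
|d| = [8, 6, 6, 2, 7, 6, 5, 4]
Step 2: Midrank |d_i| (ties get averaged ranks).
ranks: |8|->8, |6|->5, |6|->5, |2|->1, |7|->7, |6|->5, |5|->3, |4|->2
Step 3: Attach original signs; sum ranks with positive sign and with negative sign.
W+ = 5 = 5
W- = 8 + 5 + 5 + 1 + 7 + 3 + 2 = 31
(Check: W+ + W- = 36 should equal n(n+1)/2 = 36.)
Step 4: Test statistic W = min(W+, W-) = 5.
Step 5: Ties in |d|, so use the tie-corrected normal approximation.
        E[W] = n(n+1)/4 = 8*9/4 = 18.
        Tie groups: |d|=6 (t=3); sum(t^3 - t) = 24.
        Var[W] = n(n+1)(2n+1)/24 - sum(t^3-t)/48 = 1224/24 - 24/48 = 50.5.
        z = (W - E[W]) / sqrt(Var[W]) = (5 - 18) / 7.1063 = -1.8294.
        Two-sided p = 2*Phi(z) = 0.067347.
Step 6: alpha = 0.1. reject H0.

W+ = 5, W- = 31, W = min = 5, p = 0.067347, reject H0.


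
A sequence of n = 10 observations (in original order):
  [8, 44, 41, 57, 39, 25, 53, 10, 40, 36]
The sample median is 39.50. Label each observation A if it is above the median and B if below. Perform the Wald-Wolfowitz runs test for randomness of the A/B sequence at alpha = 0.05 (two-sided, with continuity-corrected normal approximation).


Step 1: Compute median = 39.50; label A = above, B = below.
Labels in order: BAAABBABAB  (n_A = 5, n_B = 5)
Step 2: Count runs R = 7.
Step 3: Under H0 (random ordering), E[R] = 2*n_A*n_B/(n_A+n_B) + 1 = 2*5*5/10 + 1 = 6.0000.
        Var[R] = 2*n_A*n_B*(2*n_A*n_B - n_A - n_B) / ((n_A+n_B)^2 * (n_A+n_B-1)) = 2000/900 = 2.2222.
        SD[R] = 1.4907.
Step 4: Continuity-corrected z = (R - 0.5 - E[R]) / SD[R] = (7 - 0.5 - 6.0000) / 1.4907 = 0.3354.
Step 5: Two-sided p-value via normal approximation = 2*(1 - Phi(|z|)) = 0.737316.
Step 6: alpha = 0.05. fail to reject H0.

R = 7, z = 0.3354, p = 0.737316, fail to reject H0.


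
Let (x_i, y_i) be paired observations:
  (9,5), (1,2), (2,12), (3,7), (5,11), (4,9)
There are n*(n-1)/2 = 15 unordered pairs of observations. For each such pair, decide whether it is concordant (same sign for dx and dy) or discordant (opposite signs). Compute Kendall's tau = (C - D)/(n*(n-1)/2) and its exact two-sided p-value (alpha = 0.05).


Step 1: Enumerate the 15 unordered pairs (i,j) with i<j and classify each by sign(x_j-x_i) * sign(y_j-y_i).
  (1,2):dx=-8,dy=-3->C; (1,3):dx=-7,dy=+7->D; (1,4):dx=-6,dy=+2->D; (1,5):dx=-4,dy=+6->D
  (1,6):dx=-5,dy=+4->D; (2,3):dx=+1,dy=+10->C; (2,4):dx=+2,dy=+5->C; (2,5):dx=+4,dy=+9->C
  (2,6):dx=+3,dy=+7->C; (3,4):dx=+1,dy=-5->D; (3,5):dx=+3,dy=-1->D; (3,6):dx=+2,dy=-3->D
  (4,5):dx=+2,dy=+4->C; (4,6):dx=+1,dy=+2->C; (5,6):dx=-1,dy=-2->C
Step 2: C = 8, D = 7, total pairs = 15.
Step 3: tau = (C - D)/(n(n-1)/2) = (8 - 7)/15 = 0.066667.
Step 4: Exact two-sided p-value (enumerate n! = 720 permutations of y under H0): p = 1.000000.
Step 5: alpha = 0.05. fail to reject H0.

tau_b = 0.0667 (C=8, D=7), p = 1.000000, fail to reject H0.


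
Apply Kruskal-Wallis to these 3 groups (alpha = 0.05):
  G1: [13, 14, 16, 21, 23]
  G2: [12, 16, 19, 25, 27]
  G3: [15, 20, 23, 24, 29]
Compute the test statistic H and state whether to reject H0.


Step 1: Combine all N = 15 observations and assign midranks.
sorted (value, group, rank): (12,G2,1), (13,G1,2), (14,G1,3), (15,G3,4), (16,G1,5.5), (16,G2,5.5), (19,G2,7), (20,G3,8), (21,G1,9), (23,G1,10.5), (23,G3,10.5), (24,G3,12), (25,G2,13), (27,G2,14), (29,G3,15)
Step 2: Sum ranks within each group.
R_1 = 30 (n_1 = 5)
R_2 = 40.5 (n_2 = 5)
R_3 = 49.5 (n_3 = 5)
Step 3: H = 12/(N(N+1)) * sum(R_i^2/n_i) - 3(N+1)
     = 12/(15*16) * (30^2/5 + 40.5^2/5 + 49.5^2/5) - 3*16
     = 0.050000 * 998.1 - 48
     = 1.905000.
Step 4: Ties present; correction factor C = 1 - 12/(15^3 - 15) = 0.996429. Corrected H = 1.905000 / 0.996429 = 1.911828.
Step 5: Under H0, H ~ chi^2(2); p-value = 0.384461.
Step 6: alpha = 0.05. fail to reject H0.

H = 1.9118, df = 2, p = 0.384461, fail to reject H0.


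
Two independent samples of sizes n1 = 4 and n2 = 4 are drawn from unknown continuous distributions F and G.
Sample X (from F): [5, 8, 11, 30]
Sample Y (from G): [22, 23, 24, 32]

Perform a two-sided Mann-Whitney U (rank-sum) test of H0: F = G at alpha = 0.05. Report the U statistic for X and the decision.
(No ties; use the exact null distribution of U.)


Step 1: Combine and sort all 8 observations; assign midranks.
sorted (value, group): (5,X), (8,X), (11,X), (22,Y), (23,Y), (24,Y), (30,X), (32,Y)
ranks: 5->1, 8->2, 11->3, 22->4, 23->5, 24->6, 30->7, 32->8
Step 2: Rank sum for X: R1 = 1 + 2 + 3 + 7 = 13.
Step 3: U_X = R1 - n1(n1+1)/2 = 13 - 4*5/2 = 13 - 10 = 3.
       U_Y = n1*n2 - U_X = 16 - 3 = 13.
Step 4: No ties, so the exact null distribution of U (based on enumerating the C(8,4) = 70 equally likely rank assignments) gives the two-sided p-value.
Step 5: p-value = 0.200000; compare to alpha = 0.05. fail to reject H0.

U_X = 3, p = 0.200000, fail to reject H0 at alpha = 0.05.


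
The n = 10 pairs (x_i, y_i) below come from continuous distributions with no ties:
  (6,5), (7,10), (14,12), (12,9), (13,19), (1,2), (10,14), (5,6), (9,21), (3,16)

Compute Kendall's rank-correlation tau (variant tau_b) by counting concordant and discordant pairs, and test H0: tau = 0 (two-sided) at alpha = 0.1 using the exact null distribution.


Step 1: Enumerate the 45 unordered pairs (i,j) with i<j and classify each by sign(x_j-x_i) * sign(y_j-y_i).
  (1,2):dx=+1,dy=+5->C; (1,3):dx=+8,dy=+7->C; (1,4):dx=+6,dy=+4->C; (1,5):dx=+7,dy=+14->C
  (1,6):dx=-5,dy=-3->C; (1,7):dx=+4,dy=+9->C; (1,8):dx=-1,dy=+1->D; (1,9):dx=+3,dy=+16->C
  (1,10):dx=-3,dy=+11->D; (2,3):dx=+7,dy=+2->C; (2,4):dx=+5,dy=-1->D; (2,5):dx=+6,dy=+9->C
  (2,6):dx=-6,dy=-8->C; (2,7):dx=+3,dy=+4->C; (2,8):dx=-2,dy=-4->C; (2,9):dx=+2,dy=+11->C
  (2,10):dx=-4,dy=+6->D; (3,4):dx=-2,dy=-3->C; (3,5):dx=-1,dy=+7->D; (3,6):dx=-13,dy=-10->C
  (3,7):dx=-4,dy=+2->D; (3,8):dx=-9,dy=-6->C; (3,9):dx=-5,dy=+9->D; (3,10):dx=-11,dy=+4->D
  (4,5):dx=+1,dy=+10->C; (4,6):dx=-11,dy=-7->C; (4,7):dx=-2,dy=+5->D; (4,8):dx=-7,dy=-3->C
  (4,9):dx=-3,dy=+12->D; (4,10):dx=-9,dy=+7->D; (5,6):dx=-12,dy=-17->C; (5,7):dx=-3,dy=-5->C
  (5,8):dx=-8,dy=-13->C; (5,9):dx=-4,dy=+2->D; (5,10):dx=-10,dy=-3->C; (6,7):dx=+9,dy=+12->C
  (6,8):dx=+4,dy=+4->C; (6,9):dx=+8,dy=+19->C; (6,10):dx=+2,dy=+14->C; (7,8):dx=-5,dy=-8->C
  (7,9):dx=-1,dy=+7->D; (7,10):dx=-7,dy=+2->D; (8,9):dx=+4,dy=+15->C; (8,10):dx=-2,dy=+10->D
  (9,10):dx=-6,dy=-5->C
Step 2: C = 30, D = 15, total pairs = 45.
Step 3: tau = (C - D)/(n(n-1)/2) = (30 - 15)/45 = 0.333333.
Step 4: Exact two-sided p-value (enumerate n! = 3628800 permutations of y under H0): p = 0.216373.
Step 5: alpha = 0.1. fail to reject H0.

tau_b = 0.3333 (C=30, D=15), p = 0.216373, fail to reject H0.


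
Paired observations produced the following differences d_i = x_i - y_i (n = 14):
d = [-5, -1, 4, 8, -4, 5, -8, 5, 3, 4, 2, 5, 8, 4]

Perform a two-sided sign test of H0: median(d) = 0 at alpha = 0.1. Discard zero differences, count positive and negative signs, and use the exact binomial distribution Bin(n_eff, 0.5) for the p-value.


Step 1: Discard zero differences. Original n = 14; n_eff = number of nonzero differences = 14.
Nonzero differences (with sign): -5, -1, +4, +8, -4, +5, -8, +5, +3, +4, +2, +5, +8, +4
Step 2: Count signs: positive = 10, negative = 4.
Step 3: Under H0: P(positive) = 0.5, so the number of positives S ~ Bin(14, 0.5).
Step 4: Two-sided exact p-value = sum of Bin(14,0.5) probabilities at or below the observed probability = 0.179565.
Step 5: alpha = 0.1. fail to reject H0.

n_eff = 14, pos = 10, neg = 4, p = 0.179565, fail to reject H0.
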